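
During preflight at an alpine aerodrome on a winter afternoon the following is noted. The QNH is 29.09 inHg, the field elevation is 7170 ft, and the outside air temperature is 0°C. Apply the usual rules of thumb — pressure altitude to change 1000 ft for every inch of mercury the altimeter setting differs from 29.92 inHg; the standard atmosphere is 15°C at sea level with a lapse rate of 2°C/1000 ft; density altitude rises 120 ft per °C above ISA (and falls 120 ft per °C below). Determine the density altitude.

8120 ft

Pressure altitude = 7170 + (29.92 − 29.09) × 1000 = 7170 + (+830) = 8000 ft.
ISA temperature at 8000 ft = 15 − 2 × (8000/1000) = -1°C.
ISA deviation = 0 − (-1) = +1°C.
Density altitude = 8000 + 120 × (1) = 8120 ft.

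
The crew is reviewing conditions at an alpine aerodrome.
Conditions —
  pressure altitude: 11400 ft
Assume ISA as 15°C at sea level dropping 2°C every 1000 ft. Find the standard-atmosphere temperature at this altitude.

ISA temperature = 15 − 2 × (11400/1000) = 15 − 22.8 = -7.8°C.

-7.8°C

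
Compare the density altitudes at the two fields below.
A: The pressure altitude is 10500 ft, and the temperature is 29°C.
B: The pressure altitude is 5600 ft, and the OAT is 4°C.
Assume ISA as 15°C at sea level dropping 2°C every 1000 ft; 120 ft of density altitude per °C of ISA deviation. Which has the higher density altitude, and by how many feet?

A: ISA temp = -6°C, deviation +35°C, DA = 10500 + 120 × 35 = 14700 ft.
B: ISA temp = 3.8°C, deviation +0.2°C, DA = 5600 + 120 × 0.2 = 5624 ft.
A is higher by 14700 − 5624 = 9076 ft.

A by 9076 ft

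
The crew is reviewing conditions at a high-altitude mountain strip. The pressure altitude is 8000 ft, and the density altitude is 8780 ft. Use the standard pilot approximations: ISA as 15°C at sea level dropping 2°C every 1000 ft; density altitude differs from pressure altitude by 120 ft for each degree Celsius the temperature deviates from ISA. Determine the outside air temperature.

Density altitude − pressure altitude = 8780 − 8000 = +780 ft.
At 120 ft/°C that is an ISA deviation of 780/120 = +6.5°C.
ISA temperature at 8000 ft = 15 − 2 × (8000/1000) = -1°C.
OAT = ISA + deviation = -1 + (+6.5) = 5.5°C.

5.5°C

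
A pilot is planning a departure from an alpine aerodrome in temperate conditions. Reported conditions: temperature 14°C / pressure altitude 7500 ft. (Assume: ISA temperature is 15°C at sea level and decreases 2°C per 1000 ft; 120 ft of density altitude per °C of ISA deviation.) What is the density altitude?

9180 ft

ISA temperature at 7500 ft = 15 − 2 × (7500/1000) = 0°C.
ISA deviation = 14 − 0 = +14°C.
Density altitude = 7500 + 120 × (14) = 7500 + (+1680) = 9180 ft.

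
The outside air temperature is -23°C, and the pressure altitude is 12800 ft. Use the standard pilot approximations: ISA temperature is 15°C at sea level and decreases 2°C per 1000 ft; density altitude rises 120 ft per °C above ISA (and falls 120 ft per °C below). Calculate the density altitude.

ISA temperature at 12800 ft = 15 − 2 × (12800/1000) = -10.6°C.
ISA deviation = -23 − (-10.6) = -12.4°C.
Density altitude = 12800 + 120 × (-12.4) = 12800 + (-1488) = 11312 ft.

11312 ft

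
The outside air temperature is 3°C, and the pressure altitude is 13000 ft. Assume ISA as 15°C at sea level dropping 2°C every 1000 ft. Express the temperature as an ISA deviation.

ISA+14°C

ISA temperature at 13000 ft = 15 − 2 × (13000/1000) = -11°C.
Deviation = OAT − ISA = 3 − (-11) = +14°C.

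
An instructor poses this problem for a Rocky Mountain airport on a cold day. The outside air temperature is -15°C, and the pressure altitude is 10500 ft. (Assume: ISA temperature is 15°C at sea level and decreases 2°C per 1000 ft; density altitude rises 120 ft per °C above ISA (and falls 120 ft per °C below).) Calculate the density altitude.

9420 ft

ISA temperature at 10500 ft = 15 − 2 × (10500/1000) = -6°C.
ISA deviation = -15 − (-6) = -9°C.
Density altitude = 10500 + 120 × (-9) = 10500 + (-1080) = 9420 ft.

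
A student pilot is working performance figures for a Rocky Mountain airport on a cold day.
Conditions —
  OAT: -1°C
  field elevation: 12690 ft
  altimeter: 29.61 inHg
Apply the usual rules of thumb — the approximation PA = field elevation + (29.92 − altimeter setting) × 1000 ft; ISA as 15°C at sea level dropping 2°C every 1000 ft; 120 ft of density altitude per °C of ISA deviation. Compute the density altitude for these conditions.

14200 ft

Pressure altitude = 12690 + (29.92 − 29.61) × 1000 = 12690 + (+310) = 13000 ft.
ISA temperature at 13000 ft = 15 − 2 × (13000/1000) = -11°C.
ISA deviation = -1 − (-11) = +10°C.
Density altitude = 13000 + 120 × (10) = 14200 ft.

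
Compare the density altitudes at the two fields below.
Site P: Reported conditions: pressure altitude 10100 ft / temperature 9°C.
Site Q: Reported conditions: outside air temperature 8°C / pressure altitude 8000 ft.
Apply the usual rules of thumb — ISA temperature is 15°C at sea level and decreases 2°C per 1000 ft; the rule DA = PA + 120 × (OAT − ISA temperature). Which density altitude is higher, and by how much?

Site P by 2724 ft

Site P: ISA temp = -5.2°C, deviation +14.2°C, DA = 10100 + 120 × 14.2 = 11804 ft.
Site Q: ISA temp = -1°C, deviation +9°C, DA = 8000 + 120 × 9 = 9080 ft.
Site P is higher by 11804 − 9080 = 2724 ft.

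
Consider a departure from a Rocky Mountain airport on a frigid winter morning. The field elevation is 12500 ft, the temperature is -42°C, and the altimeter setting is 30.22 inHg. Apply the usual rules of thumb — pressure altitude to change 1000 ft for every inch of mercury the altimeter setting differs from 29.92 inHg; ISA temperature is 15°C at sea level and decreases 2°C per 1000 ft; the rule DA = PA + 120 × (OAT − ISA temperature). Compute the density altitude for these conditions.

Pressure altitude = 12500 + (29.92 − 30.22) × 1000 = 12500 + (-300) = 12200 ft.
ISA temperature at 12200 ft = 15 − 2 × (12200/1000) = -9.4°C.
ISA deviation = -42 − (-9.4) = -32.6°C.
Density altitude = 12200 + 120 × (-32.6) = 8288 ft.

8288 ft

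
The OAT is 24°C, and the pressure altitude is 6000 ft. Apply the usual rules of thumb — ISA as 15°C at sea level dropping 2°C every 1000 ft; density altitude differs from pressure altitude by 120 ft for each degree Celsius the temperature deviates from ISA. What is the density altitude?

ISA temperature at 6000 ft = 15 − 2 × (6000/1000) = 3°C.
ISA deviation = 24 − 3 = +21°C.
Density altitude = 6000 + 120 × (21) = 6000 + (+2520) = 8520 ft.

8520 ft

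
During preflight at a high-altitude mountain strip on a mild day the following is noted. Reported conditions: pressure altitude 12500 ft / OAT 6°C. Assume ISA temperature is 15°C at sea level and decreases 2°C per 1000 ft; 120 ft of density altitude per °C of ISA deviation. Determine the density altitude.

ISA temperature at 12500 ft = 15 − 2 × (12500/1000) = -10°C.
ISA deviation = 6 − (-10) = +16°C.
Density altitude = 12500 + 120 × (16) = 12500 + (+1920) = 14420 ft.

14420 ft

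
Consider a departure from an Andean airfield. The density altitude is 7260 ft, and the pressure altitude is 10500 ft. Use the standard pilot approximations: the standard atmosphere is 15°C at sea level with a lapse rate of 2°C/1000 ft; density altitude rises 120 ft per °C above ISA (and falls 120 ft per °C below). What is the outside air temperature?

Density altitude − pressure altitude = 7260 − 10500 = -3240 ft.
At 120 ft/°C that is an ISA deviation of -3240/120 = -27°C.
ISA temperature at 10500 ft = 15 − 2 × (10500/1000) = -6°C.
OAT = ISA + deviation = -6 + (-27) = -33°C.

-33°C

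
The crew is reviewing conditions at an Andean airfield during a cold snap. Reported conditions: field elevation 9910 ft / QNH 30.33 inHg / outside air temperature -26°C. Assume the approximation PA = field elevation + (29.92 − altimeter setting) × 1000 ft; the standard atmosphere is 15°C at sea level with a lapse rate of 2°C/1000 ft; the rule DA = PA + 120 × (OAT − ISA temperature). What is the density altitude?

Pressure altitude = 9910 + (29.92 − 30.33) × 1000 = 9910 + (-410) = 9500 ft.
ISA temperature at 9500 ft = 15 − 2 × (9500/1000) = -4°C.
ISA deviation = -26 − (-4) = -22°C.
Density altitude = 9500 + 120 × (-22) = 6860 ft.

6860 ft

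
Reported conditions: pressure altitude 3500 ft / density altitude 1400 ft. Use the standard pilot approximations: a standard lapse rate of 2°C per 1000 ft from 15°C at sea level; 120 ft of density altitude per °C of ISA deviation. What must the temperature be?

Density altitude − pressure altitude = 1400 − 3500 = -2100 ft.
At 120 ft/°C that is an ISA deviation of -2100/120 = -17.5°C.
ISA temperature at 3500 ft = 15 − 2 × (3500/1000) = 8°C.
OAT = ISA + deviation = 8 + (-17.5) = -9.5°C.

-9.5°C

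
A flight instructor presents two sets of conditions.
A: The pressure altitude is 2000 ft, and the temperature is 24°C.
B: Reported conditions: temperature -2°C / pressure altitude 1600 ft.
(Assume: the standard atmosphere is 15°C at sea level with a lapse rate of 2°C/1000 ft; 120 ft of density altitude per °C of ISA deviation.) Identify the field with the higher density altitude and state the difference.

A by 3616 ft

A: ISA temp = 11°C, deviation +13°C, DA = 2000 + 120 × 13 = 3560 ft.
B: ISA temp = 11.8°C, deviation -13.8°C, DA = 1600 + 120 × (-13.8) = -56 ft.
A is higher by 3560 − (-56) = 3616 ft.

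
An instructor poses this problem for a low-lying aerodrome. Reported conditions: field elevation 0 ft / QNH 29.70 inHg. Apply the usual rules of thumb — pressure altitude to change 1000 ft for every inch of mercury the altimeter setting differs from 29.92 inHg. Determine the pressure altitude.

Pressure correction = (29.92 − 29.70) × 1000 = +220 ft.
Pressure altitude = 0 + (+220) = 220 ft.

220 ft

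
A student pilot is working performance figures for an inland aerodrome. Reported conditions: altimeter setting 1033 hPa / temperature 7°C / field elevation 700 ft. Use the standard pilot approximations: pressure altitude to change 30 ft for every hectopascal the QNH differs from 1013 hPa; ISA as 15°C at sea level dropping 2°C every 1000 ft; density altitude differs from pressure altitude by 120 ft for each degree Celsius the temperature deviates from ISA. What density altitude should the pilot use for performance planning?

-836 ft

Pressure altitude = 700 + (1013 − 1033) × 30 = 700 + (-600) = 100 ft.
ISA temperature at 100 ft = 15 − 2 × (100/1000) = 14.8°C.
ISA deviation = 7 − 14.8 = -7.8°C.
Density altitude = 100 + 120 × (-7.8) = -836 ft.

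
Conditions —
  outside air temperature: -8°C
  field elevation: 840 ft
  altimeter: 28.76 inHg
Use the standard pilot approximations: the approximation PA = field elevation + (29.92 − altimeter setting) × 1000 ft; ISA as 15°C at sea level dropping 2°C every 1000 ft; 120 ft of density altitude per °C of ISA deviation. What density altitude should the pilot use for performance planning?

Pressure altitude = 840 + (29.92 − 28.76) × 1000 = 840 + (+1160) = 2000 ft.
ISA temperature at 2000 ft = 15 − 2 × (2000/1000) = 11°C.
ISA deviation = -8 − 11 = -19°C.
Density altitude = 2000 + 120 × (-19) = -280 ft.

-280 ft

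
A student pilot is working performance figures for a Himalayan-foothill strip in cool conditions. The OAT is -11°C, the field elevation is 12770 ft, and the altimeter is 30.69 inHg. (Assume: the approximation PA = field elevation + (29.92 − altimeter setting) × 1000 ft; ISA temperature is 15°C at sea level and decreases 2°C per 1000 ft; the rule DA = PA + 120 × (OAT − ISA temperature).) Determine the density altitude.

Pressure altitude = 12770 + (29.92 − 30.69) × 1000 = 12770 + (-770) = 12000 ft.
ISA temperature at 12000 ft = 15 − 2 × (12000/1000) = -9°C.
ISA deviation = -11 − (-9) = -2°C.
Density altitude = 12000 + 120 × (-2) = 11760 ft.

11760 ft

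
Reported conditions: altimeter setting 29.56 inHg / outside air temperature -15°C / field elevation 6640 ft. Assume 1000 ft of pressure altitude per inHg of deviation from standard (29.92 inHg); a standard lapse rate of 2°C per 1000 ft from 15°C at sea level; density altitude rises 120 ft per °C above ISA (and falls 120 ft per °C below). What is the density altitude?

5080 ft

Pressure altitude = 6640 + (29.92 − 29.56) × 1000 = 6640 + (+360) = 7000 ft.
ISA temperature at 7000 ft = 15 − 2 × (7000/1000) = 1°C.
ISA deviation = -15 − 1 = -16°C.
Density altitude = 7000 + 120 × (-16) = 5080 ft.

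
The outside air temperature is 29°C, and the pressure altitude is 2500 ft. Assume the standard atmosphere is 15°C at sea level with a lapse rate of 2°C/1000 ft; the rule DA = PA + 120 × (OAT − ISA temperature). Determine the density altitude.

4780 ft

ISA temperature at 2500 ft = 15 − 2 × (2500/1000) = 10°C.
ISA deviation = 29 − 10 = +19°C.
Density altitude = 2500 + 120 × (19) = 2500 + (+2280) = 4780 ft.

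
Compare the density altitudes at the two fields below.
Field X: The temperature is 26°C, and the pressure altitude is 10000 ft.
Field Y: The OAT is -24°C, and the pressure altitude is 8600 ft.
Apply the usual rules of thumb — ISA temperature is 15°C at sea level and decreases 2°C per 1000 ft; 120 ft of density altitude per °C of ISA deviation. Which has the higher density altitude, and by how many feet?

Field X by 7736 ft

Field X: ISA temp = -5°C, deviation +31°C, DA = 10000 + 120 × 31 = 13720 ft.
Field Y: ISA temp = -2.2°C, deviation -21.8°C, DA = 8600 + 120 × (-21.8) = 5984 ft.
Field X is higher by 13720 − 5984 = 7736 ft.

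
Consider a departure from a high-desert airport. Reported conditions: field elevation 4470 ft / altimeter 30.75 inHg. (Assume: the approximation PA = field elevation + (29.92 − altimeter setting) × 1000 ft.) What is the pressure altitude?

3640 ft

Pressure correction = (29.92 − 30.75) × 1000 = -830 ft.
Pressure altitude = 4470 + (-830) = 3640 ft.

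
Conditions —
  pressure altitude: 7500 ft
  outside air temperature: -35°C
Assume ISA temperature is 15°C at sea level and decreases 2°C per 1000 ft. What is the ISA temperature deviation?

ISA temperature at 7500 ft = 15 − 2 × (7500/1000) = 0°C.
Deviation = OAT − ISA = -35 − 0 = -35°C.

ISA-35°C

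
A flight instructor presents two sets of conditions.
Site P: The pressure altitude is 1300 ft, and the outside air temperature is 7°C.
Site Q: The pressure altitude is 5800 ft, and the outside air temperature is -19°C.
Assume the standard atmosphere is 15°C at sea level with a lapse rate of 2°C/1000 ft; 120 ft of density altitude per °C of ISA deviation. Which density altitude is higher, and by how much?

Site Q by 2460 ft

Site P: ISA temp = 12.4°C, deviation -5.4°C, DA = 1300 + 120 × (-5.4) = 652 ft.
Site Q: ISA temp = 3.4°C, deviation -22.4°C, DA = 5800 + 120 × (-22.4) = 3112 ft.
Site Q is higher by 3112 − 652 = 2460 ft.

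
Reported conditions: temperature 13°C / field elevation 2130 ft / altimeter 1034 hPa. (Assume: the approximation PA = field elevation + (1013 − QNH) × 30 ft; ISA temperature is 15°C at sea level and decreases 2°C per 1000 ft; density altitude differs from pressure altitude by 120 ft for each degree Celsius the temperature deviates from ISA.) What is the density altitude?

Pressure altitude = 2130 + (1013 − 1034) × 30 = 2130 + (-630) = 1500 ft.
ISA temperature at 1500 ft = 15 − 2 × (1500/1000) = 12°C.
ISA deviation = 13 − 12 = +1°C.
Density altitude = 1500 + 120 × (1) = 1620 ft.

1620 ft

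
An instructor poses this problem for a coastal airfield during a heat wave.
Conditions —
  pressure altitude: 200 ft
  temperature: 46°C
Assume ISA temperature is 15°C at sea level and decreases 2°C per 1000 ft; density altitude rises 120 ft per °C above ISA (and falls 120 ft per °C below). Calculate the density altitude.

ISA temperature at 200 ft = 15 − 2 × (200/1000) = 14.6°C.
ISA deviation = 46 − 14.6 = +31.4°C.
Density altitude = 200 + 120 × (31.4) = 200 + (+3768) = 3968 ft.

3968 ft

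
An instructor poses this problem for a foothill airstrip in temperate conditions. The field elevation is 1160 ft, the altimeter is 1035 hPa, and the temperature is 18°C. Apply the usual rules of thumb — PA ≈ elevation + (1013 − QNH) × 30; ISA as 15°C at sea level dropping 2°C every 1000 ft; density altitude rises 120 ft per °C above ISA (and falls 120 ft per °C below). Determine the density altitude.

980 ft

Pressure altitude = 1160 + (1013 − 1035) × 30 = 1160 + (-660) = 500 ft.
ISA temperature at 500 ft = 15 − 2 × (500/1000) = 14°C.
ISA deviation = 18 − 14 = +4°C.
Density altitude = 500 + 120 × (4) = 980 ft.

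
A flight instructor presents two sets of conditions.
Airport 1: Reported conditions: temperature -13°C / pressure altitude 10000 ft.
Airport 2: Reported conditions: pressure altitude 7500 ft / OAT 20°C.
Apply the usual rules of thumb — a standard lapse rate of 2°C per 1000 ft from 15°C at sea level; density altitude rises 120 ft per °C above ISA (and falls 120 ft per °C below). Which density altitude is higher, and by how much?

Airport 1: ISA temp = -5°C, deviation -8°C, DA = 10000 + 120 × (-8) = 9040 ft.
Airport 2: ISA temp = 0°C, deviation +20°C, DA = 7500 + 120 × 20 = 9900 ft.
Airport 2 is higher by 9900 − 9040 = 860 ft.

Airport 2 by 860 ft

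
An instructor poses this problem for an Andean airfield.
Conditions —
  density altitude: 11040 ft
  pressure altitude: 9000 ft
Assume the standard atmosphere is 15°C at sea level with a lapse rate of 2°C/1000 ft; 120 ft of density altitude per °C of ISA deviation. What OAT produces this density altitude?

14°C

Density altitude − pressure altitude = 11040 − 9000 = +2040 ft.
At 120 ft/°C that is an ISA deviation of 2040/120 = +17°C.
ISA temperature at 9000 ft = 15 − 2 × (9000/1000) = -3°C.
OAT = ISA + deviation = -3 + (+17) = 14°C.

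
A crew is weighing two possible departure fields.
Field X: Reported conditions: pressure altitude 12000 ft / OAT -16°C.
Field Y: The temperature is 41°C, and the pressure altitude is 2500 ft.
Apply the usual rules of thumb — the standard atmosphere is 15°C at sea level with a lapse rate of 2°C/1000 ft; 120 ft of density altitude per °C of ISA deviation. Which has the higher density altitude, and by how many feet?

Field X by 4940 ft

Field X: ISA temp = -9°C, deviation -7°C, DA = 12000 + 120 × (-7) = 11160 ft.
Field Y: ISA temp = 10°C, deviation +31°C, DA = 2500 + 120 × 31 = 6220 ft.
Field X is higher by 11160 − 6220 = 4940 ft.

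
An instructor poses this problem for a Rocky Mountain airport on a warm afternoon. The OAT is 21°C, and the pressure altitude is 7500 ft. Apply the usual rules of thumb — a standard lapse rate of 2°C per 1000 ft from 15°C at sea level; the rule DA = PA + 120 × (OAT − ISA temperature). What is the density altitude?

10020 ft

ISA temperature at 7500 ft = 15 − 2 × (7500/1000) = 0°C.
ISA deviation = 21 − 0 = +21°C.
Density altitude = 7500 + 120 × (21) = 7500 + (+2520) = 10020 ft.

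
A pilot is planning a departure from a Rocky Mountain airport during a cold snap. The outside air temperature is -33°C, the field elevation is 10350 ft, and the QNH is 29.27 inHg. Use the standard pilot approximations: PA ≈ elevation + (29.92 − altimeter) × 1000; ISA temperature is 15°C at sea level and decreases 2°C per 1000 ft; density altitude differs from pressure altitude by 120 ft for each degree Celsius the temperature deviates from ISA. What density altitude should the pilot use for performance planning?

7880 ft

Pressure altitude = 10350 + (29.92 − 29.27) × 1000 = 10350 + (+650) = 11000 ft.
ISA temperature at 11000 ft = 15 − 2 × (11000/1000) = -7°C.
ISA deviation = -33 − (-7) = -26°C.
Density altitude = 11000 + 120 × (-26) = 7880 ft.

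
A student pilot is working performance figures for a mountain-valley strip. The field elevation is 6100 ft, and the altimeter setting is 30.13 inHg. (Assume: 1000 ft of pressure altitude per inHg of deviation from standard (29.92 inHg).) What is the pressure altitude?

Pressure correction = (29.92 − 30.13) × 1000 = -210 ft.
Pressure altitude = 6100 + (-210) = 5890 ft.

5890 ft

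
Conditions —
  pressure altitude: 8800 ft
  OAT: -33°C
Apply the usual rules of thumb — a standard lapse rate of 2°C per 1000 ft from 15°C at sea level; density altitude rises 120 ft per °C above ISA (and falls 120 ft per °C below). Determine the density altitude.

5152 ft

ISA temperature at 8800 ft = 15 − 2 × (8800/1000) = -2.6°C.
ISA deviation = -33 − (-2.6) = -30.4°C.
Density altitude = 8800 + 120 × (-30.4) = 8800 + (-3648) = 5152 ft.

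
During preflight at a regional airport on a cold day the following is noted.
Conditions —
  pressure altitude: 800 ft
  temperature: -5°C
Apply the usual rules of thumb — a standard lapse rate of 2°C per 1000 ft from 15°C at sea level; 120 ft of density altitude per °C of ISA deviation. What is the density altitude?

-1408 ft

ISA temperature at 800 ft = 15 − 2 × (800/1000) = 13.4°C.
ISA deviation = -5 − 13.4 = -18.4°C.
Density altitude = 800 + 120 × (-18.4) = 800 + (-2208) = -1408 ft.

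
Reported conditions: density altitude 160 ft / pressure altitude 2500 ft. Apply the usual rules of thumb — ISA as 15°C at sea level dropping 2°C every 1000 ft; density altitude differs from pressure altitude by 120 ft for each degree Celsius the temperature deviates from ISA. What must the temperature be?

-9.5°C

Density altitude − pressure altitude = 160 − 2500 = -2340 ft.
At 120 ft/°C that is an ISA deviation of -2340/120 = -19.5°C.
ISA temperature at 2500 ft = 15 − 2 × (2500/1000) = 10°C.
OAT = ISA + deviation = 10 + (-19.5) = -9.5°C.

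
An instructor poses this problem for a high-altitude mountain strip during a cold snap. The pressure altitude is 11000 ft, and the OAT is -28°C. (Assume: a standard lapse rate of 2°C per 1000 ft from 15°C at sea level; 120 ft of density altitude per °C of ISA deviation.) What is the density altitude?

8480 ft

ISA temperature at 11000 ft = 15 − 2 × (11000/1000) = -7°C.
ISA deviation = -28 − (-7) = -21°C.
Density altitude = 11000 + 120 × (-21) = 11000 + (-2520) = 8480 ft.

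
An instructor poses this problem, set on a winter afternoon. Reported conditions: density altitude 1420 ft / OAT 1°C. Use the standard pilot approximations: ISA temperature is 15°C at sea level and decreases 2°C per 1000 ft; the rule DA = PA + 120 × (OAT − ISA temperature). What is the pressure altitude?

2500 ft

DA = PA + 120 × (OAT − (15 − 2·PA/1000)) = PA + 120·OAT − 1800 + 0.24·PA = 1.24·PA + 120·OAT − 1800.
So 1.24·PA = 1420 − 120 × 1 + 1800 = 3100.
PA = 3100 / 1.24 = 2500 ft.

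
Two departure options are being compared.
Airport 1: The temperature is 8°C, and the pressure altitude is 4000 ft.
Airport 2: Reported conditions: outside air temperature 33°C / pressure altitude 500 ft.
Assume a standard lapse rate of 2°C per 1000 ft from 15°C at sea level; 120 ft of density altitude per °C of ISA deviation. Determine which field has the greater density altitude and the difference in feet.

Airport 1: ISA temp = 7°C, deviation +1°C, DA = 4000 + 120 × 1 = 4120 ft.
Airport 2: ISA temp = 14°C, deviation +19°C, DA = 500 + 120 × 19 = 2780 ft.
Airport 1 is higher by 4120 − 2780 = 1340 ft.

Airport 1 by 1340 ft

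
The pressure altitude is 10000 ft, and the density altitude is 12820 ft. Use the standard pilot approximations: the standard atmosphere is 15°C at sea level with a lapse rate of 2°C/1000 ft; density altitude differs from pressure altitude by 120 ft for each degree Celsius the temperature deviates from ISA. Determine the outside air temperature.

Density altitude − pressure altitude = 12820 − 10000 = +2820 ft.
At 120 ft/°C that is an ISA deviation of 2820/120 = +23.5°C.
ISA temperature at 10000 ft = 15 − 2 × (10000/1000) = -5°C.
OAT = ISA + deviation = -5 + (+23.5) = 18.5°C.

18.5°C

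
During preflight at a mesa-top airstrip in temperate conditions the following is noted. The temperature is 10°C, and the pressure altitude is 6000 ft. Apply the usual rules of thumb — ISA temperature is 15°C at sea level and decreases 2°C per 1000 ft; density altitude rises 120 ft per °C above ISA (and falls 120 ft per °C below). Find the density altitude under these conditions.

ISA temperature at 6000 ft = 15 − 2 × (6000/1000) = 3°C.
ISA deviation = 10 − 3 = +7°C.
Density altitude = 6000 + 120 × (7) = 6000 + (+840) = 6840 ft.

6840 ft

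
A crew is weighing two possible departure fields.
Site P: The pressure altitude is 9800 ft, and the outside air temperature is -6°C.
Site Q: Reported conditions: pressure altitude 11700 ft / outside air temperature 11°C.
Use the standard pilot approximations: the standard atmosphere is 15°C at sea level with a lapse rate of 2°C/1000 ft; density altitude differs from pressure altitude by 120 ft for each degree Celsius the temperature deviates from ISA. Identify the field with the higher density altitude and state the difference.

Site Q by 4396 ft

Site P: ISA temp = -4.6°C, deviation -1.4°C, DA = 9800 + 120 × (-1.4) = 9632 ft.
Site Q: ISA temp = -8.4°C, deviation +19.4°C, DA = 11700 + 120 × 19.4 = 14028 ft.
Site Q is higher by 14028 − 9632 = 4396 ft.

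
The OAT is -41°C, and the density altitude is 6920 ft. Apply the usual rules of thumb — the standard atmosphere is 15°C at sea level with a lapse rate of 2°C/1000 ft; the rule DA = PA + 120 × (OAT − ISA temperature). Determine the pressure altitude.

11000 ft

DA = PA + 120 × (OAT − (15 − 2·PA/1000)) = PA + 120·OAT − 1800 + 0.24·PA = 1.24·PA + 120·OAT − 1800.
So 1.24·PA = 6920 − 120 × (-41) + 1800 = 13640.
PA = 13640 / 1.24 = 11000 ft.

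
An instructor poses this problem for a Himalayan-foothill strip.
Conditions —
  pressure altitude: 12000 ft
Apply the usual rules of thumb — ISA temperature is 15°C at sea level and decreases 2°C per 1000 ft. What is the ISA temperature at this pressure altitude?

ISA temperature = 15 − 2 × (12000/1000) = 15 − 24 = -9°C.

-9°C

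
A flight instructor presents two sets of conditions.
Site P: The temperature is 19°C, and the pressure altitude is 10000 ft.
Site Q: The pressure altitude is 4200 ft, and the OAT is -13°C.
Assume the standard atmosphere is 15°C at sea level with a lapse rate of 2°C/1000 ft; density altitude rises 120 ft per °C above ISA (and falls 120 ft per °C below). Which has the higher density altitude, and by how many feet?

Site P by 11032 ft

Site P: ISA temp = -5°C, deviation +24°C, DA = 10000 + 120 × 24 = 12880 ft.
Site Q: ISA temp = 6.6°C, deviation -19.6°C, DA = 4200 + 120 × (-19.6) = 1848 ft.
Site P is higher by 12880 − 1848 = 11032 ft.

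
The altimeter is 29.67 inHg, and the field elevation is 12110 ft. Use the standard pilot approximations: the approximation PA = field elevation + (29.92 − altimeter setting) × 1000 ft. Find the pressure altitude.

12360 ft

Pressure correction = (29.92 − 29.67) × 1000 = +250 ft.
Pressure altitude = 12110 + (+250) = 12360 ft.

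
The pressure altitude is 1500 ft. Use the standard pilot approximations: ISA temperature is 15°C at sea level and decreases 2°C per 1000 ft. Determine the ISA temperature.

12°C

ISA temperature = 15 − 2 × (1500/1000) = 15 − 3 = 12°C.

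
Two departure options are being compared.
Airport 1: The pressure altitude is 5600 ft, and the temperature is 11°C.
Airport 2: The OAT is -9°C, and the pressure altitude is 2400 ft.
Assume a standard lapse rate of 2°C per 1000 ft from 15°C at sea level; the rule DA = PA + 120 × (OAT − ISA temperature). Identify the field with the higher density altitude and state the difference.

Airport 1 by 6368 ft

Airport 1: ISA temp = 3.8°C, deviation +7.2°C, DA = 5600 + 120 × 7.2 = 6464 ft.
Airport 2: ISA temp = 10.2°C, deviation -19.2°C, DA = 2400 + 120 × (-19.2) = 96 ft.
Airport 1 is higher by 6464 − 96 = 6368 ft.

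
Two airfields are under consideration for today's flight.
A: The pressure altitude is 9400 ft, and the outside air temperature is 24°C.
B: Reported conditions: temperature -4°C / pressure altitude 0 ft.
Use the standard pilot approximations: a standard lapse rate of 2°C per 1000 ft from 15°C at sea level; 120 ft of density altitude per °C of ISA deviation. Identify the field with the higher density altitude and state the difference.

A: ISA temp = -3.8°C, deviation +27.8°C, DA = 9400 + 120 × 27.8 = 12736 ft.
B: ISA temp = 15°C, deviation -19°C, DA = 0 + 120 × (-19) = -2280 ft.
A is higher by 12736 − (-2280) = 15016 ft.

A by 15016 ft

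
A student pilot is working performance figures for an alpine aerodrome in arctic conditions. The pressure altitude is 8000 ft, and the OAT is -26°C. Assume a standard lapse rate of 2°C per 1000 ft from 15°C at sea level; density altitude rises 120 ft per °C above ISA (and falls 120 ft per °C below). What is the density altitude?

ISA temperature at 8000 ft = 15 − 2 × (8000/1000) = -1°C.
ISA deviation = -26 − (-1) = -25°C.
Density altitude = 8000 + 120 × (-25) = 8000 + (-3000) = 5000 ft.

5000 ft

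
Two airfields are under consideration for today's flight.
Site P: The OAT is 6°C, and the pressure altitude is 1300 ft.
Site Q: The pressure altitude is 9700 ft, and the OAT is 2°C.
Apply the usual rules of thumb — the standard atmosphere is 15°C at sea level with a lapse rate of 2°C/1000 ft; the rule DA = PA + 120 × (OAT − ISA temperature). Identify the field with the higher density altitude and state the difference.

Site P: ISA temp = 12.4°C, deviation -6.4°C, DA = 1300 + 120 × (-6.4) = 532 ft.
Site Q: ISA temp = -4.4°C, deviation +6.4°C, DA = 9700 + 120 × 6.4 = 10468 ft.
Site Q is higher by 10468 − 532 = 9936 ft.

Site Q by 9936 ft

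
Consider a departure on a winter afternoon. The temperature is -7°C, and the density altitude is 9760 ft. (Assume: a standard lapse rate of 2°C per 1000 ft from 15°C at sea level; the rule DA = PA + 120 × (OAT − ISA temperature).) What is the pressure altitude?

DA = PA + 120 × (OAT − (15 − 2·PA/1000)) = PA + 120·OAT − 1800 + 0.24·PA = 1.24·PA + 120·OAT − 1800.
So 1.24·PA = 9760 − 120 × (-7) + 1800 = 12400.
PA = 12400 / 1.24 = 10000 ft.

10000 ft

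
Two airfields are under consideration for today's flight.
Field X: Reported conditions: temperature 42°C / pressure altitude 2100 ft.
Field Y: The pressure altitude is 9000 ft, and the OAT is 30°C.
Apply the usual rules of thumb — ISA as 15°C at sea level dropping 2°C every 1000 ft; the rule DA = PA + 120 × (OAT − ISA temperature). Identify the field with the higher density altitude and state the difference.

Field X: ISA temp = 10.8°C, deviation +31.2°C, DA = 2100 + 120 × 31.2 = 5844 ft.
Field Y: ISA temp = -3°C, deviation +33°C, DA = 9000 + 120 × 33 = 12960 ft.
Field Y is higher by 12960 − 5844 = 7116 ft.

Field Y by 7116 ft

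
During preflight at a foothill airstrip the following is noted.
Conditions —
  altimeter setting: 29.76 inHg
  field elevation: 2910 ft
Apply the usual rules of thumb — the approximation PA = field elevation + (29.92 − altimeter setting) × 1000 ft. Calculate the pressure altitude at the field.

3070 ft

Pressure correction = (29.92 − 29.76) × 1000 = +160 ft.
Pressure altitude = 2910 + (+160) = 3070 ft.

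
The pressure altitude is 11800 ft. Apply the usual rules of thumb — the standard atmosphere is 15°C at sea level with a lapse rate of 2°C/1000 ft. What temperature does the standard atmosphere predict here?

ISA temperature = 15 − 2 × (11800/1000) = 15 − 23.6 = -8.6°C.

-8.6°C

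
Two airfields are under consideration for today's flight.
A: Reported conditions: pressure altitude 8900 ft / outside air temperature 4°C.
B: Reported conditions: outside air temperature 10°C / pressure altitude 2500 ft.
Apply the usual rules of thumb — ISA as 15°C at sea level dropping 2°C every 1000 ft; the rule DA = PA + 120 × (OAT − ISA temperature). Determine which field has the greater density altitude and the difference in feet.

A: ISA temp = -2.8°C, deviation +6.8°C, DA = 8900 + 120 × 6.8 = 9716 ft.
B: ISA temp = 10°C, deviation 0°C, DA = 2500 + 120 × 0 = 2500 ft.
A is higher by 9716 − 2500 = 7216 ft.

A by 7216 ft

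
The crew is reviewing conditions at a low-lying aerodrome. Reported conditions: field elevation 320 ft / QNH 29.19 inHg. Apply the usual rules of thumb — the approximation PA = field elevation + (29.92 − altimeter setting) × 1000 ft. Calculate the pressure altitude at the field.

Pressure correction = (29.92 − 29.19) × 1000 = +730 ft.
Pressure altitude = 320 + (+730) = 1050 ft.

1050 ft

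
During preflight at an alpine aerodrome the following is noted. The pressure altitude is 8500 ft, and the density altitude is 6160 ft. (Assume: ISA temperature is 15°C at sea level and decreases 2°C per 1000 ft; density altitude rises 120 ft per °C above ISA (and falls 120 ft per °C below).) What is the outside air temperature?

-21.5°C

Density altitude − pressure altitude = 6160 − 8500 = -2340 ft.
At 120 ft/°C that is an ISA deviation of -2340/120 = -19.5°C.
ISA temperature at 8500 ft = 15 − 2 × (8500/1000) = -2°C.
OAT = ISA + deviation = -2 + (-19.5) = -21.5°C.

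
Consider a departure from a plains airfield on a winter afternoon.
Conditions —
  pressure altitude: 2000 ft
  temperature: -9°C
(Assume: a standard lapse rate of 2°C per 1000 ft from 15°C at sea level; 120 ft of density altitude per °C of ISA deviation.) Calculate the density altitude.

-400 ft

ISA temperature at 2000 ft = 15 − 2 × (2000/1000) = 11°C.
ISA deviation = -9 − 11 = -20°C.
Density altitude = 2000 + 120 × (-20) = 2000 + (-2400) = -400 ft.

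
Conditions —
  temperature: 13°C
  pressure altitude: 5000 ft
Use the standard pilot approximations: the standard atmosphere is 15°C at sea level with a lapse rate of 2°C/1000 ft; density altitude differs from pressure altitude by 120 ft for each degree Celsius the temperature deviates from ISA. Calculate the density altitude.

5960 ft

ISA temperature at 5000 ft = 15 − 2 × (5000/1000) = 5°C.
ISA deviation = 13 − 5 = +8°C.
Density altitude = 5000 + 120 × (8) = 5000 + (+960) = 5960 ft.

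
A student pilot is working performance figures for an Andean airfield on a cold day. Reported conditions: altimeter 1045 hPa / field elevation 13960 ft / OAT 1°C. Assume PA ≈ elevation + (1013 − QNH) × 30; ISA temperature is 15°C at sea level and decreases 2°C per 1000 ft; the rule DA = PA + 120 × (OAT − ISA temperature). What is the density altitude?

Pressure altitude = 13960 + (1013 − 1045) × 30 = 13960 + (-960) = 13000 ft.
ISA temperature at 13000 ft = 15 − 2 × (13000/1000) = -11°C.
ISA deviation = 1 − (-11) = +12°C.
Density altitude = 13000 + 120 × (12) = 14440 ft.

14440 ft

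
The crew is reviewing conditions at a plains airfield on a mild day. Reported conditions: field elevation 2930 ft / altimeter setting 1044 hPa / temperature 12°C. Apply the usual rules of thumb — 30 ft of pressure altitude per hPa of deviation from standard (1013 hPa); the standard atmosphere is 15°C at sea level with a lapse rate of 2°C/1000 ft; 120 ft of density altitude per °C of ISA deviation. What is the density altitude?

2120 ft

Pressure altitude = 2930 + (1013 − 1044) × 30 = 2930 + (-930) = 2000 ft.
ISA temperature at 2000 ft = 15 − 2 × (2000/1000) = 11°C.
ISA deviation = 12 − 11 = +1°C.
Density altitude = 2000 + 120 × (1) = 2120 ft.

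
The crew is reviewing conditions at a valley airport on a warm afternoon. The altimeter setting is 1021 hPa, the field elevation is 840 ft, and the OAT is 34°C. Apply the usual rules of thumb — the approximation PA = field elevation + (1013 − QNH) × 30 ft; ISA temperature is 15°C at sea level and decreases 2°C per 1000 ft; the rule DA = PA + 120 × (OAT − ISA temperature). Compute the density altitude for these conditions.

Pressure altitude = 840 + (1013 − 1021) × 30 = 840 + (-240) = 600 ft.
ISA temperature at 600 ft = 15 − 2 × (600/1000) = 13.8°C.
ISA deviation = 34 − 13.8 = +20.2°C.
Density altitude = 600 + 120 × (20.2) = 3024 ft.

3024 ft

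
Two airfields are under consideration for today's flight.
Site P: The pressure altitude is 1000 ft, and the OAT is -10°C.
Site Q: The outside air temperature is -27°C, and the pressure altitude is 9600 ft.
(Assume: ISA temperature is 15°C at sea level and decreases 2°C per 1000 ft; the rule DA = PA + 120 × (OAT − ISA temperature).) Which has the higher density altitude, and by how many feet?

Site Q by 8624 ft

Site P: ISA temp = 13°C, deviation -23°C, DA = 1000 + 120 × (-23) = -1760 ft.
Site Q: ISA temp = -4.2°C, deviation -22.8°C, DA = 9600 + 120 × (-22.8) = 6864 ft.
Site Q is higher by 6864 − (-1760) = 8624 ft.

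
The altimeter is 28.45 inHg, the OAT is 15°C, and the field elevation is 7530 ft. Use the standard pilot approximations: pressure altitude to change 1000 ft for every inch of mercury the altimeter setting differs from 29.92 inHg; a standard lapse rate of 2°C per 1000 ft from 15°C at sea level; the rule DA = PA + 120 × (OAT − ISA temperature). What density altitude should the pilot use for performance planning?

11160 ft

Pressure altitude = 7530 + (29.92 − 28.45) × 1000 = 7530 + (+1470) = 9000 ft.
ISA temperature at 9000 ft = 15 − 2 × (9000/1000) = -3°C.
ISA deviation = 15 − (-3) = +18°C.
Density altitude = 9000 + 120 × (18) = 11160 ft.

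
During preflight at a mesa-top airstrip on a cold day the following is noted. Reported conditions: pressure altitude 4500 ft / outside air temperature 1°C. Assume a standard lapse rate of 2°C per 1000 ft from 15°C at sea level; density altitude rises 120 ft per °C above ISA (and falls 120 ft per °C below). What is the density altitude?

ISA temperature at 4500 ft = 15 − 2 × (4500/1000) = 6°C.
ISA deviation = 1 − 6 = -5°C.
Density altitude = 4500 + 120 × (-5) = 4500 + (-600) = 3900 ft.

3900 ft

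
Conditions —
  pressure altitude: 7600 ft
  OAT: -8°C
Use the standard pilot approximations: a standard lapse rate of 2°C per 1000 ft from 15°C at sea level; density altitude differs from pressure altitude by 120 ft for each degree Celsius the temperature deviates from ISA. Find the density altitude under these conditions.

6664 ft

ISA temperature at 7600 ft = 15 − 2 × (7600/1000) = -0.2°C.
ISA deviation = -8 − (-0.2) = -7.8°C.
Density altitude = 7600 + 120 × (-7.8) = 7600 + (-936) = 6664 ft.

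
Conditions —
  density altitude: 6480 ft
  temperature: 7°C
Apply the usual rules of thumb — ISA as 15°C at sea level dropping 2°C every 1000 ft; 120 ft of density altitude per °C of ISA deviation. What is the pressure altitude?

6000 ft

DA = PA + 120 × (OAT − (15 − 2·PA/1000)) = PA + 120·OAT − 1800 + 0.24·PA = 1.24·PA + 120·OAT − 1800.
So 1.24·PA = 6480 − 120 × 7 + 1800 = 7440.
PA = 7440 / 1.24 = 6000 ft.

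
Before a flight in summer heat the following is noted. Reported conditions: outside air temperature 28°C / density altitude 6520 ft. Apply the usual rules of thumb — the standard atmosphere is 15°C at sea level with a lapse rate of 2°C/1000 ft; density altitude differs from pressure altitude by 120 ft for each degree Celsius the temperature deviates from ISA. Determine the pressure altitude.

4000 ft

DA = PA + 120 × (OAT − (15 − 2·PA/1000)) = PA + 120·OAT − 1800 + 0.24·PA = 1.24·PA + 120·OAT − 1800.
So 1.24·PA = 6520 − 120 × 28 + 1800 = 4960.
PA = 4960 / 1.24 = 4000 ft.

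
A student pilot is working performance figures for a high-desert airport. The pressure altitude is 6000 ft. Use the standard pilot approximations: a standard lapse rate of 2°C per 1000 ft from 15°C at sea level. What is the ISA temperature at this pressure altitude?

ISA temperature = 15 − 2 × (6000/1000) = 15 − 12 = 3°C.

3°C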